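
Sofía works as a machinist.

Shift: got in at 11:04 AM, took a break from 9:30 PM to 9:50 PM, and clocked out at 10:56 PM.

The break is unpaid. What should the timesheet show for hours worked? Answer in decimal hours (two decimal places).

11.53 hours

Shift: 11:04 AM–10:56 PM = 11 h 52 min; less 20 min break → 11 h 32 min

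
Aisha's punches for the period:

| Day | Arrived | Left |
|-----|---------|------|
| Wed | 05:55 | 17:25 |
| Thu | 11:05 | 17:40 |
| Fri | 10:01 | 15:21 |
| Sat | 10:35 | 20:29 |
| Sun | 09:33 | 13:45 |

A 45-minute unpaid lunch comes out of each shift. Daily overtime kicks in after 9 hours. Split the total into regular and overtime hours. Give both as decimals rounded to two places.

Regular 31.87 hours, overtime 1.90 hours

Wed: 05:55–17:25 = 11 h 30 min; less 45 min break → 10 h 45 min
Thu: 11:05–17:40 = 6 h 35 min; less 45 min break → 5 h 50 min
Fri: 10:01–15:21 = 5 h 20 min; less 45 min break → 4 h 35 min
Sat: 10:35–20:29 = 9 h 54 min; less 45 min break → 9 h 9 min
Sun: 09:33–13:45 = 4 h 12 min; less 45 min break → 3 h 27 min
Wed reg 9 h 0 min / OT 1 h 45 min; Thu reg 5 h 50 min / OT 0 h 0 min; Fri reg 4 h 35 min / OT 0 h 0 min; Sat reg 9 h 0 min / OT 0 h 9 min; Sun reg 3 h 27 min / OT 0 h 0 min.
Totals: regular 31 h 52 min, overtime 1 h 54 min.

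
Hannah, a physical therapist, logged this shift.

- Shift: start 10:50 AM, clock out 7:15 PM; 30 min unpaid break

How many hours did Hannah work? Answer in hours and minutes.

Shift: 10:50 AM–7:15 PM = 8 h 25 min; less 30 min break → 7 h 55 min

7 h 55 min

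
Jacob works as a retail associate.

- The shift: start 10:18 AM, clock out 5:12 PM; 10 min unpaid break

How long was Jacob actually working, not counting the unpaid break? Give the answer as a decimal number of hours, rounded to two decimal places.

6.73 hours

The shift: 10:18 AM–5:12 PM = 6 h 54 min; less 10 min break → 6 h 44 min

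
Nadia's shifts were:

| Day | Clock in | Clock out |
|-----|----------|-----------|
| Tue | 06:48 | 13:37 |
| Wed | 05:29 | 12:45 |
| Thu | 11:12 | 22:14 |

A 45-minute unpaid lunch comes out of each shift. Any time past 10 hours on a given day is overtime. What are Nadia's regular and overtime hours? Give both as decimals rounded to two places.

Tue: 06:48–13:37 = 6 h 49 min; less 45 min break → 6 h 4 min
Wed: 05:29–12:45 = 7 h 16 min; less 45 min break → 6 h 31 min
Thu: 11:12–22:14 = 11 h 2 min; less 45 min break → 10 h 17 min
Tue reg 6 h 4 min / OT 0 h 0 min; Wed reg 6 h 31 min / OT 0 h 0 min; Thu reg 10 h 0 min / OT 0 h 17 min.
Totals: regular 22 h 35 min, overtime 0 h 17 min.

Regular 22.58 hours, overtime 0.28 hours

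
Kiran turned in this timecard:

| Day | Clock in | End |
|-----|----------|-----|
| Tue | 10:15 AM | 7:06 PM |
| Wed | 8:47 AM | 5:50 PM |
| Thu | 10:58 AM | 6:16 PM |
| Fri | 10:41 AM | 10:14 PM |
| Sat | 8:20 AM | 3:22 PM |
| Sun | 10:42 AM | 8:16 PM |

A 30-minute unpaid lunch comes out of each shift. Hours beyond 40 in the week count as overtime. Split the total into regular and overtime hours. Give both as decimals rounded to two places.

Tue: 10:15 AM–7:06 PM = 8 h 51 min; less 30 min break → 8 h 21 min
Wed: 8:47 AM–5:50 PM = 9 h 3 min; less 30 min break → 8 h 33 min
Thu: 10:58 AM–6:16 PM = 7 h 18 min; less 30 min break → 6 h 48 min
Fri: 10:41 AM–10:14 PM = 11 h 33 min; less 30 min break → 11 h 3 min
Sat: 8:20 AM–3:22 PM = 7 h 2 min; less 30 min break → 6 h 32 min
Sun: 10:42 AM–8:16 PM = 9 h 34 min; less 30 min break → 9 h 4 min
Total worked: 50 h 21 min = 50.35 h.
Threshold 40 h → overtime 10 h 21 min, regular 40 h 0 min.

Regular 40.00 hours, overtime 10.35 hours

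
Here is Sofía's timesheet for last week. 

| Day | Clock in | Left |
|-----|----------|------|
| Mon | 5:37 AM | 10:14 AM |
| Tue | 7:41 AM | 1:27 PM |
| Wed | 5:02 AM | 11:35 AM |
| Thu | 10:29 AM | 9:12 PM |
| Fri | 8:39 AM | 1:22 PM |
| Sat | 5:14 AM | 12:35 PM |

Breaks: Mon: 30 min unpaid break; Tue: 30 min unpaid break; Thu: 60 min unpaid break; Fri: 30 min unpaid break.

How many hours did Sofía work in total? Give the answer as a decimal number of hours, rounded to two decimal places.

Mon: 5:37 AM–10:14 AM = 4 h 37 min; less 30 min break → 4 h 7 min
Tue: 7:41 AM–1:27 PM = 5 h 46 min; less 30 min break → 5 h 16 min
Wed: 5:02 AM–11:35 AM = 6 h 33 min
Thu: 10:29 AM–9:12 PM = 10 h 43 min; less 60 min break → 9 h 43 min
Fri: 8:39 AM–1:22 PM = 4 h 43 min; less 30 min break → 4 h 13 min
Sat: 5:14 AM–12:35 PM = 7 h 21 min
Total: 4 h 7 min + 5 h 16 min + 6 h 33 min + 9 h 43 min + 4 h 13 min + 7 h 21 min = 37 h 13 min.

37.22 hours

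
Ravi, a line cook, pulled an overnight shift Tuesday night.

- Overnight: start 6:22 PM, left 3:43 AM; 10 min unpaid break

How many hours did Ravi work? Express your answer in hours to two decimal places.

Overnight: 6:22 PM → midnight = 5 h 38 min; midnight → 3:43 AM = 3 h 43 min; span 9 h 21 min; less 10 min break → 9 h 11 min

9.18 hours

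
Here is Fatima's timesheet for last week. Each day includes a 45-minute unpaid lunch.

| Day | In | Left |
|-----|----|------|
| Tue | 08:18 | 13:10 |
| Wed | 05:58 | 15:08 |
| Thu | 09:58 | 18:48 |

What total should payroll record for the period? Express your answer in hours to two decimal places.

Tue: 08:18–13:10 = 4 h 52 min; less 45 min break → 4 h 7 min
Wed: 05:58–15:08 = 9 h 10 min; less 45 min break → 8 h 25 min
Thu: 09:58–18:48 = 8 h 50 min; less 45 min break → 8 h 5 min
Total: 4 h 7 min + 8 h 25 min + 8 h 5 min = 20 h 37 min.

20.62 hours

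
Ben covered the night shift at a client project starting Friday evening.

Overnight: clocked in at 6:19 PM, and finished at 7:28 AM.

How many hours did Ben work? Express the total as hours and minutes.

Overnight: 6:19 PM → midnight = 5 h 41 min; midnight → 7:28 AM = 7 h 28 min; span 13 h 9 min

13 h 9 min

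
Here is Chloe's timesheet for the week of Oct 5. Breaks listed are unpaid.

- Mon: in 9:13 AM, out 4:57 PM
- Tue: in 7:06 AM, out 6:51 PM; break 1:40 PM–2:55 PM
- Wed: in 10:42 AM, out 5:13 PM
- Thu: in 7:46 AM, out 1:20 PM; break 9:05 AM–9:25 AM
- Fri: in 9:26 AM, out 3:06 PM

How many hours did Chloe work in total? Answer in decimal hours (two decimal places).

35.65 hours

Mon: 9:13 AM–4:57 PM = 7 h 44 min
Tue: 7:06 AM–6:51 PM = 11 h 45 min; less 75 min break → 10 h 30 min
Wed: 10:42 AM–5:13 PM = 6 h 31 min
Thu: 7:46 AM–1:20 PM = 5 h 34 min; less 20 min break → 5 h 14 min
Fri: 9:26 AM–3:06 PM = 5 h 40 min
Total: 7 h 44 min + 10 h 30 min + 6 h 31 min + 5 h 14 min + 5 h 40 min = 35 h 39 min.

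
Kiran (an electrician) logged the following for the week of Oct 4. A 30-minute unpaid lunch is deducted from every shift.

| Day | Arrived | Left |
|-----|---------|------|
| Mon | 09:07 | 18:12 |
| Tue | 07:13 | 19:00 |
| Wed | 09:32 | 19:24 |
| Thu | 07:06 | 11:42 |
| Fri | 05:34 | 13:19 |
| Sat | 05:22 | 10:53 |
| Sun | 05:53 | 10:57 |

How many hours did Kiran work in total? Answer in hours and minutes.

50 h 10 min

Mon: 09:07–18:12 = 9 h 5 min; less 30 min break → 8 h 35 min
Tue: 07:13–19:00 = 11 h 47 min; less 30 min break → 11 h 17 min
Wed: 09:32–19:24 = 9 h 52 min; less 30 min break → 9 h 22 min
Thu: 07:06–11:42 = 4 h 36 min; less 30 min break → 4 h 6 min
Fri: 05:34–13:19 = 7 h 45 min; less 30 min break → 7 h 15 min
Sat: 05:22–10:53 = 5 h 31 min; less 30 min break → 5 h 1 min
Sun: 05:53–10:57 = 5 h 4 min; less 30 min break → 4 h 34 min
Total: 8 h 35 min + 11 h 17 min + 9 h 22 min + 4 h 6 min + 7 h 15 min + 5 h 1 min + 4 h 34 min = 50 h 10 min.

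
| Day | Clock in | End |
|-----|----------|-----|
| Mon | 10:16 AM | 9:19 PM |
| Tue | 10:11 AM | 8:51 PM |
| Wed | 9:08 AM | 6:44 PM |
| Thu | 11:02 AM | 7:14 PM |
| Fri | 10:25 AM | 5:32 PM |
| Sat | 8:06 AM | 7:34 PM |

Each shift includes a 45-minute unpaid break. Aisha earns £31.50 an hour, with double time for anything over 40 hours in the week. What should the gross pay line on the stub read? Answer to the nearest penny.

Mon: 10:16 AM–9:19 PM = 11 h 3 min; less 45 min break → 10 h 18 min
Tue: 10:11 AM–8:51 PM = 10 h 40 min; less 45 min break → 9 h 55 min
Wed: 9:08 AM–6:44 PM = 9 h 36 min; less 45 min break → 8 h 51 min
Thu: 11:02 AM–7:14 PM = 8 h 12 min; less 45 min break → 7 h 27 min
Fri: 10:25 AM–5:32 PM = 7 h 7 min; less 45 min break → 6 h 22 min
Sat: 8:06 AM–7:34 PM = 11 h 28 min; less 45 min break → 10 h 43 min
Total worked: 53 h 36 min = 3216 min.
Regular 40 h 0 min = 2400 min at £31.50/h; overtime 13 h 36 min = 816 min at £63.00/h.
Pay = (2400 × £31.50 + 816 × £63.00) ÷ 60 = £2116.80.

£2116.80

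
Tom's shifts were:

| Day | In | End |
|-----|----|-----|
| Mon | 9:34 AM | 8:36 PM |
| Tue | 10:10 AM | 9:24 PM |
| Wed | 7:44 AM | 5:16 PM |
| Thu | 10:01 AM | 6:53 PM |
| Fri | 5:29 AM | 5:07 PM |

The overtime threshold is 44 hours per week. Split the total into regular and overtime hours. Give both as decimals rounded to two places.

Mon: 9:34 AM–8:36 PM = 11 h 2 min
Tue: 10:10 AM–9:24 PM = 11 h 14 min
Wed: 7:44 AM–5:16 PM = 9 h 32 min
Thu: 10:01 AM–6:53 PM = 8 h 52 min
Fri: 5:29 AM–5:07 PM = 11 h 38 min
Total worked: 52 h 18 min = 52.30 h.
Threshold 44 h → overtime 8 h 18 min, regular 44 h 0 min.

Regular 44.00 hours, overtime 8.30 hours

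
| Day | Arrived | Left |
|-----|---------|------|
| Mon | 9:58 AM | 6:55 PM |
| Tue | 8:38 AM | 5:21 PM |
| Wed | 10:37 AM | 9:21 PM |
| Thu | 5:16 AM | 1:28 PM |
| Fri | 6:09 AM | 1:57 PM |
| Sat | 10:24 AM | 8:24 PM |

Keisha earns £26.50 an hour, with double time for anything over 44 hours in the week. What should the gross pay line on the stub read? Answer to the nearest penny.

Mon: 9:58 AM–6:55 PM = 8 h 57 min
Tue: 8:38 AM–5:21 PM = 8 h 43 min
Wed: 10:37 AM–9:21 PM = 10 h 44 min
Thu: 5:16 AM–1:28 PM = 8 h 12 min
Fri: 6:09 AM–1:57 PM = 7 h 48 min
Sat: 10:24 AM–8:24 PM = 10 h 0 min
Total worked: 54 h 24 min = 3264 min.
Regular 44 h 0 min = 2640 min at £26.50/h; overtime 10 h 24 min = 624 min at £53.00/h.
Pay = (2640 × £26.50 + 624 × £53.00) ÷ 60 = £1717.20.

£1717.20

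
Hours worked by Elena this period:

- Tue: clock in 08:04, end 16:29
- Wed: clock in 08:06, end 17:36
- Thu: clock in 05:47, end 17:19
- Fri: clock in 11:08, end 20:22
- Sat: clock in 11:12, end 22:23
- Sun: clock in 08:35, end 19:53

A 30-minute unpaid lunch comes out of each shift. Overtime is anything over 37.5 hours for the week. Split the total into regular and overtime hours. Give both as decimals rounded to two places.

Tue: 08:04–16:29 = 8 h 25 min; less 30 min break → 7 h 55 min
Wed: 08:06–17:36 = 9 h 30 min; less 30 min break → 9 h 0 min
Thu: 05:47–17:19 = 11 h 32 min; less 30 min break → 11 h 2 min
Fri: 11:08–20:22 = 9 h 14 min; less 30 min break → 8 h 44 min
Sat: 11:12–22:23 = 11 h 11 min; less 30 min break → 10 h 41 min
Sun: 08:35–19:53 = 11 h 18 min; less 30 min break → 10 h 48 min
Total worked: 58 h 10 min = 58.17 h.
Threshold 37.5 h → overtime 20 h 40 min, regular 37 h 30 min.

Regular 37.50 hours, overtime 20.67 hours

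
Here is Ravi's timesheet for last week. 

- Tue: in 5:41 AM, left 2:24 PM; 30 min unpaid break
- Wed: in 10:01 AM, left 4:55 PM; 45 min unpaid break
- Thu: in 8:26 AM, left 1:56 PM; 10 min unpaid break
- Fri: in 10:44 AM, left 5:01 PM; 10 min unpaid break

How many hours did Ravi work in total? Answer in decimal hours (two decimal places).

Tue: 5:41 AM–2:24 PM = 8 h 43 min; less 30 min break → 8 h 13 min
Wed: 10:01 AM–4:55 PM = 6 h 54 min; less 45 min break → 6 h 9 min
Thu: 8:26 AM–1:56 PM = 5 h 30 min; less 10 min break → 5 h 20 min
Fri: 10:44 AM–5:01 PM = 6 h 17 min; less 10 min break → 6 h 7 min
Total: 8 h 13 min + 6 h 9 min + 5 h 20 min + 6 h 7 min = 25 h 49 min.

25.82 hours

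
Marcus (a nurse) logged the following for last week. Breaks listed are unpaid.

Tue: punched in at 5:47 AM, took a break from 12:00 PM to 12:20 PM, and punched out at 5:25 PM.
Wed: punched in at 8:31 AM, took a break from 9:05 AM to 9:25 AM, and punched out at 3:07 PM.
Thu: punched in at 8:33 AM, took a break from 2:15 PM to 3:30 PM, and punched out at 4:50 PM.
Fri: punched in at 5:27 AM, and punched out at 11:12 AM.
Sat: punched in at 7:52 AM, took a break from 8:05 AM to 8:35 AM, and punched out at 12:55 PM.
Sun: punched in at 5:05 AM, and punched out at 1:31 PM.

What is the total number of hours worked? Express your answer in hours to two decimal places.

Tue: 5:47 AM–5:25 PM = 11 h 38 min; less 20 min break → 11 h 18 min
Wed: 8:31 AM–3:07 PM = 6 h 36 min; less 20 min break → 6 h 16 min
Thu: 8:33 AM–4:50 PM = 8 h 17 min; less 75 min break → 7 h 2 min
Fri: 5:27 AM–11:12 AM = 5 h 45 min
Sat: 7:52 AM–12:55 PM = 5 h 3 min; less 30 min break → 4 h 33 min
Sun: 5:05 AM–1:31 PM = 8 h 26 min
Total: 11 h 18 min + 6 h 16 min + 7 h 2 min + 5 h 45 min + 4 h 33 min + 8 h 26 min = 43 h 20 min.

43.33 hours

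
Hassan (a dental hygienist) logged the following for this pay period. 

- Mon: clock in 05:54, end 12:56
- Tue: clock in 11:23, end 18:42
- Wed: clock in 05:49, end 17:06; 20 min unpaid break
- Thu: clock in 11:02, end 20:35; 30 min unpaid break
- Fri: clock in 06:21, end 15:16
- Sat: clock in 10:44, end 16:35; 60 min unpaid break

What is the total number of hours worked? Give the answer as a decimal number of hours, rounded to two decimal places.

Mon: 05:54–12:56 = 7 h 2 min
Tue: 11:23–18:42 = 7 h 19 min
Wed: 05:49–17:06 = 11 h 17 min; less 20 min break → 10 h 57 min
Thu: 11:02–20:35 = 9 h 33 min; less 30 min break → 9 h 3 min
Fri: 06:21–15:16 = 8 h 55 min
Sat: 10:44–16:35 = 5 h 51 min; less 60 min break → 4 h 51 min
Total: 7 h 2 min + 7 h 19 min + 10 h 57 min + 9 h 3 min + 8 h 55 min + 4 h 51 min = 48 h 7 min.

48.12 hours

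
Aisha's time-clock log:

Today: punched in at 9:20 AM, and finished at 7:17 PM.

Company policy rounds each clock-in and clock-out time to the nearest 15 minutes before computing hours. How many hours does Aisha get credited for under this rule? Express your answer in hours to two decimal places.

Today: in 9:20 AM→9:15 AM, out 7:17 PM→7:15 PM; 10 h 0 min

10.00 hours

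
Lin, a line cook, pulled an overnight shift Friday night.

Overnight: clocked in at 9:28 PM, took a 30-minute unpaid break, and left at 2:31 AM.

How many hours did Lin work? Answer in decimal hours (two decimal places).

4.55 hours

Overnight: 9:28 PM → midnight = 2 h 32 min; midnight → 2:31 AM = 2 h 31 min; span 5 h 3 min; less 30 min break → 4 h 33 min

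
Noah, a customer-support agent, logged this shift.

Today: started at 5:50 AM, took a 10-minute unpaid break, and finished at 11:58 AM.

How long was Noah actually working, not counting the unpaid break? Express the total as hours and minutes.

Today: 5:50 AM–11:58 AM = 6 h 8 min; less 10 min break → 5 h 58 min

5 h 58 min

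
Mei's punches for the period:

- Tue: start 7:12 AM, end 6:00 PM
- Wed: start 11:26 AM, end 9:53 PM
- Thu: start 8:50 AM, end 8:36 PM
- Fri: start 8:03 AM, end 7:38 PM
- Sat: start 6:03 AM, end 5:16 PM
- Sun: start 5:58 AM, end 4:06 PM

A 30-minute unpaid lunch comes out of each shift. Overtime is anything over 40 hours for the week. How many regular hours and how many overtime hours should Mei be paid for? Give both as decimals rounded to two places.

Regular 40.00 hours, overtime 22.95 hours

Tue: 7:12 AM–6:00 PM = 10 h 48 min; less 30 min break → 10 h 18 min
Wed: 11:26 AM–9:53 PM = 10 h 27 min; less 30 min break → 9 h 57 min
Thu: 8:50 AM–8:36 PM = 11 h 46 min; less 30 min break → 11 h 16 min
Fri: 8:03 AM–7:38 PM = 11 h 35 min; less 30 min break → 11 h 5 min
Sat: 6:03 AM–5:16 PM = 11 h 13 min; less 30 min break → 10 h 43 min
Sun: 5:58 AM–4:06 PM = 10 h 8 min; less 30 min break → 9 h 38 min
Total worked: 62 h 57 min = 62.95 h.
Threshold 40 h → overtime 22 h 57 min, regular 40 h 0 min.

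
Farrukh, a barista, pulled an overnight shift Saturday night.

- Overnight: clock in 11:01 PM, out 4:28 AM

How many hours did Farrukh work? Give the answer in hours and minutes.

5 h 27 min

Overnight: 11:01 PM → midnight = 0 h 59 min; midnight → 4:28 AM = 4 h 28 min; span 5 h 27 min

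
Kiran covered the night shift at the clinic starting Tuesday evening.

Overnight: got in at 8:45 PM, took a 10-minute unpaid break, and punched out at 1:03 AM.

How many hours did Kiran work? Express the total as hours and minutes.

Overnight: 8:45 PM → midnight = 3 h 15 min; midnight → 1:03 AM = 1 h 3 min; span 4 h 18 min; less 10 min break → 4 h 8 min

4 h 8 min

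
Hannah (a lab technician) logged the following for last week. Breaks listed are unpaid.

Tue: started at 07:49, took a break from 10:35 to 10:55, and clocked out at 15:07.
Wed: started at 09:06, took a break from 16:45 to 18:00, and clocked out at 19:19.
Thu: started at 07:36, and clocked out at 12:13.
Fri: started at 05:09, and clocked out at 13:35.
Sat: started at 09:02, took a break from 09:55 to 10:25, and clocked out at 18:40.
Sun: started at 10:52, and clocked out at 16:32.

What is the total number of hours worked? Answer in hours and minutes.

43 h 47 min

Tue: 07:49–15:07 = 7 h 18 min; less 20 min break → 6 h 58 min
Wed: 09:06–19:19 = 10 h 13 min; less 75 min break → 8 h 58 min
Thu: 07:36–12:13 = 4 h 37 min
Fri: 05:09–13:35 = 8 h 26 min
Sat: 09:02–18:40 = 9 h 38 min; less 30 min break → 9 h 8 min
Sun: 10:52–16:32 = 5 h 40 min
Total: 6 h 58 min + 8 h 58 min + 4 h 37 min + 8 h 26 min + 9 h 8 min + 5 h 40 min = 43 h 47 min.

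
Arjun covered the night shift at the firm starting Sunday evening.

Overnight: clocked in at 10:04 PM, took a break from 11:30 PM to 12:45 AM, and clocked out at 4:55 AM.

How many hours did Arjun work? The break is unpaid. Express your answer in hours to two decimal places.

5.60 hours

Overnight: 10:04 PM → midnight = 1 h 56 min; midnight → 4:55 AM = 4 h 55 min; span 6 h 51 min; less 75 min break → 5 h 36 min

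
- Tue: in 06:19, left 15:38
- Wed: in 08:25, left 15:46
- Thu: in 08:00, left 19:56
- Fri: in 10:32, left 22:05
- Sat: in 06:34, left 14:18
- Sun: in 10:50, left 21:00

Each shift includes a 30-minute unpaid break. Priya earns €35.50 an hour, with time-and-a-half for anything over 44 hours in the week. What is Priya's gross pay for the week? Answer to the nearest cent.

Tue: 06:19–15:38 = 9 h 19 min; less 30 min break → 8 h 49 min
Wed: 08:25–15:46 = 7 h 21 min; less 30 min break → 6 h 51 min
Thu: 08:00–19:56 = 11 h 56 min; less 30 min break → 11 h 26 min
Fri: 10:32–22:05 = 11 h 33 min; less 30 min break → 11 h 3 min
Sat: 06:34–14:18 = 7 h 44 min; less 30 min break → 7 h 14 min
Sun: 10:50–21:00 = 10 h 10 min; less 30 min break → 9 h 40 min
Total worked: 55 h 3 min = 3303 min.
Regular 44 h 0 min = 2640 min at €35.50/h; overtime 11 h 3 min = 663 min at €53.25/h.
Pay = (2640 × €35.50 + 663 × €53.25) ÷ 60 = €2150.41.

€2150.41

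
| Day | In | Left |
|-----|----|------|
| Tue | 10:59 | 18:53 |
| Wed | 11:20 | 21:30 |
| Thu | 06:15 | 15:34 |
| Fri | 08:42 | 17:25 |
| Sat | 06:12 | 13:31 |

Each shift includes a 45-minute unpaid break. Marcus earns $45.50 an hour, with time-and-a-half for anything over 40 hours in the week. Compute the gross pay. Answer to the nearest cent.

Tue: 10:59–18:53 = 7 h 54 min; less 45 min break → 7 h 9 min
Wed: 11:20–21:30 = 10 h 10 min; less 45 min break → 9 h 25 min
Thu: 06:15–15:34 = 9 h 19 min; less 45 min break → 8 h 34 min
Fri: 08:42–17:25 = 8 h 43 min; less 45 min break → 7 h 58 min
Sat: 06:12–13:31 = 7 h 19 min; less 45 min break → 6 h 34 min
Total worked: 39 h 40 min = 2380 min.
Regular 39 h 40 min = 2380 min at $45.50/h; overtime 0 h 0 min = 0 min at $68.25/h.
Pay = (2380 × $45.50 + 0 × $68.25) ÷ 60 = $1804.83.

$1804.83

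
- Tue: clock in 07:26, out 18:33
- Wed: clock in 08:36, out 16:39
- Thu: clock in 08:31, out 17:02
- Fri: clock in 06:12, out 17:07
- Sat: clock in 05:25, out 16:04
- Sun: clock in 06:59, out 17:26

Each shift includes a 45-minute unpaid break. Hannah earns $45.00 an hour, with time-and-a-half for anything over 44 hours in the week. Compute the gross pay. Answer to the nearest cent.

$2736.00

Tue: 07:26–18:33 = 11 h 7 min; less 45 min break → 10 h 22 min
Wed: 08:36–16:39 = 8 h 3 min; less 45 min break → 7 h 18 min
Thu: 08:31–17:02 = 8 h 31 min; less 45 min break → 7 h 46 min
Fri: 06:12–17:07 = 10 h 55 min; less 45 min break → 10 h 10 min
Sat: 05:25–16:04 = 10 h 39 min; less 45 min break → 9 h 54 min
Sun: 06:59–17:26 = 10 h 27 min; less 45 min break → 9 h 42 min
Total worked: 55 h 12 min = 3312 min.
Regular 44 h 0 min = 2640 min at $45.00/h; overtime 11 h 12 min = 672 min at $67.50/h.
Pay = (2640 × $45.00 + 672 × $67.50) ÷ 60 = $2736.00.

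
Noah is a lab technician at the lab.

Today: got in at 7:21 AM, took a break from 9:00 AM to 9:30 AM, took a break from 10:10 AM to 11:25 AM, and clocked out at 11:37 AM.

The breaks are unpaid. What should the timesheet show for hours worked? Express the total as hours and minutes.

Today: 7:21 AM–11:37 AM = 4 h 16 min; less 105 min break → 2 h 31 min

2 h 31 min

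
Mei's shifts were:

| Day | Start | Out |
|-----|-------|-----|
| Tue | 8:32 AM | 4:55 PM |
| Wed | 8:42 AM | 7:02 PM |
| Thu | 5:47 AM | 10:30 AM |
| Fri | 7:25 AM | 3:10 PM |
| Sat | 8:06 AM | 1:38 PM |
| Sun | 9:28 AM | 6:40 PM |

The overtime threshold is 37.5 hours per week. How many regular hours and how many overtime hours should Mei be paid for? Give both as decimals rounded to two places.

Tue: 8:32 AM–4:55 PM = 8 h 23 min
Wed: 8:42 AM–7:02 PM = 10 h 20 min
Thu: 5:47 AM–10:30 AM = 4 h 43 min
Fri: 7:25 AM–3:10 PM = 7 h 45 min
Sat: 8:06 AM–1:38 PM = 5 h 32 min
Sun: 9:28 AM–6:40 PM = 9 h 12 min
Total worked: 45 h 55 min = 45.92 h.
Threshold 37.5 h → overtime 8 h 25 min, regular 37 h 30 min.

Regular 37.50 hours, overtime 8.42 hours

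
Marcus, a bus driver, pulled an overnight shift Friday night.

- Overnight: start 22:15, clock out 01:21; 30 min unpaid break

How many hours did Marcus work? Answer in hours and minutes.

2 h 36 min

Overnight: 22:15 → midnight = 1 h 45 min; midnight → 01:21 = 1 h 21 min; span 3 h 6 min; less 30 min break → 2 h 36 min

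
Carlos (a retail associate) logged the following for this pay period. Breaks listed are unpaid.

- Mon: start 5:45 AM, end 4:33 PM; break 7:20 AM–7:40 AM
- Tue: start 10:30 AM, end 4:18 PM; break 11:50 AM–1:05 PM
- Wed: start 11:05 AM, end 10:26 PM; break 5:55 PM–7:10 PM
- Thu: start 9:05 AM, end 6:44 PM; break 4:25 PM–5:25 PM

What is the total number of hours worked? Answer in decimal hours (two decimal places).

Mon: 5:45 AM–4:33 PM = 10 h 48 min; less 20 min break → 10 h 28 min
Tue: 10:30 AM–4:18 PM = 5 h 48 min; less 75 min break → 4 h 33 min
Wed: 11:05 AM–10:26 PM = 11 h 21 min; less 75 min break → 10 h 6 min
Thu: 9:05 AM–6:44 PM = 9 h 39 min; less 60 min break → 8 h 39 min
Total: 10 h 28 min + 4 h 33 min + 10 h 6 min + 8 h 39 min = 33 h 46 min.

33.77 hours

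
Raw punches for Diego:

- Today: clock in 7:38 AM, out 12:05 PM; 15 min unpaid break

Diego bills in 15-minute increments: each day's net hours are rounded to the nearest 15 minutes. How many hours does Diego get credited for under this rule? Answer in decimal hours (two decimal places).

Today: 7:38 AM–12:05 PM = 4 h 27 min − 15 min = 4 h 12 min → rounds to 4 h 15 min

4.25 hours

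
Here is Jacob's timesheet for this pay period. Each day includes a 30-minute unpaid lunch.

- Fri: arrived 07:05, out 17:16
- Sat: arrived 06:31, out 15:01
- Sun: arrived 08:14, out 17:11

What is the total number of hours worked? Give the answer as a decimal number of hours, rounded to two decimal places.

Fri: 07:05–17:16 = 10 h 11 min; less 30 min break → 9 h 41 min
Sat: 06:31–15:01 = 8 h 30 min; less 30 min break → 8 h 0 min
Sun: 08:14–17:11 = 8 h 57 min; less 30 min break → 8 h 27 min
Total: 9 h 41 min + 8 h 0 min + 8 h 27 min = 26 h 8 min.

26.13 hours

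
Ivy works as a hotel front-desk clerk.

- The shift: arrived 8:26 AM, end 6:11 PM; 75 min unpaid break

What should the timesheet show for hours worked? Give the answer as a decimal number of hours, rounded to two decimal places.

8.50 hours

The shift: 8:26 AM–6:11 PM = 9 h 45 min; less 75 min break → 8 h 30 min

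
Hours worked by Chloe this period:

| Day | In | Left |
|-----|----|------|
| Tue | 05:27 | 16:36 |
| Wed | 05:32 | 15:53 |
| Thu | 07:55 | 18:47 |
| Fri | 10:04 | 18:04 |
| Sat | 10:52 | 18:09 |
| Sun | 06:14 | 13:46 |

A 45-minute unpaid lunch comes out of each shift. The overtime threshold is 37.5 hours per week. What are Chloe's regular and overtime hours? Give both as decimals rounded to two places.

Tue: 05:27–16:36 = 11 h 9 min; less 45 min break → 10 h 24 min
Wed: 05:32–15:53 = 10 h 21 min; less 45 min break → 9 h 36 min
Thu: 07:55–18:47 = 10 h 52 min; less 45 min break → 10 h 7 min
Fri: 10:04–18:04 = 8 h 0 min; less 45 min break → 7 h 15 min
Sat: 10:52–18:09 = 7 h 17 min; less 45 min break → 6 h 32 min
Sun: 06:14–13:46 = 7 h 32 min; less 45 min break → 6 h 47 min
Total worked: 50 h 41 min = 50.68 h.
Threshold 37.5 h → overtime 13 h 11 min, regular 37 h 30 min.

Regular 37.50 hours, overtime 13.18 hours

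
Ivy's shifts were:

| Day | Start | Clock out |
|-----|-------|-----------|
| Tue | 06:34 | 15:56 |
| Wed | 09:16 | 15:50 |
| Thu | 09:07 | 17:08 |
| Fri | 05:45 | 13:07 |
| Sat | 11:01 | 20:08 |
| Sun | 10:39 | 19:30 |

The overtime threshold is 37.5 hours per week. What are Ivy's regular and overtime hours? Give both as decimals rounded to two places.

Regular 37.50 hours, overtime 11.78 hours

Tue: 06:34–15:56 = 9 h 22 min
Wed: 09:16–15:50 = 6 h 34 min
Thu: 09:07–17:08 = 8 h 1 min
Fri: 05:45–13:07 = 7 h 22 min
Sat: 11:01–20:08 = 9 h 7 min
Sun: 10:39–19:30 = 8 h 51 min
Total worked: 49 h 17 min = 49.28 h.
Threshold 37.5 h → overtime 11 h 47 min, regular 37 h 30 min.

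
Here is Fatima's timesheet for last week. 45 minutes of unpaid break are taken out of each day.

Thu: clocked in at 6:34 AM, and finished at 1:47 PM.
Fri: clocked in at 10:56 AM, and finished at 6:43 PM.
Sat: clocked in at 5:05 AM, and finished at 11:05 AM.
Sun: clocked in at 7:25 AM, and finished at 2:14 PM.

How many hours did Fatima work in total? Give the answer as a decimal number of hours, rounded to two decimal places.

Thu: 6:34 AM–1:47 PM = 7 h 13 min; less 45 min break → 6 h 28 min
Fri: 10:56 AM–6:43 PM = 7 h 47 min; less 45 min break → 7 h 2 min
Sat: 5:05 AM–11:05 AM = 6 h 0 min; less 45 min break → 5 h 15 min
Sun: 7:25 AM–2:14 PM = 6 h 49 min; less 45 min break → 6 h 4 min
Total: 6 h 28 min + 7 h 2 min + 5 h 15 min + 6 h 4 min = 24 h 49 min.

24.82 hours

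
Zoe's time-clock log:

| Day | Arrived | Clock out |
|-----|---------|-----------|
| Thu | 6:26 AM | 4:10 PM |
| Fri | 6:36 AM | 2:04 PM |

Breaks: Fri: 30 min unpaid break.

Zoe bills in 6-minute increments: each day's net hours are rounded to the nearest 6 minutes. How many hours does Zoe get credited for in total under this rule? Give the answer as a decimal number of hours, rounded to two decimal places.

Thu: 6:26 AM–4:10 PM = 9 h 44 min → rounds to 9 h 42 min
Fri: 6:36 AM–2:04 PM = 7 h 28 min − 30 min = 6 h 58 min → rounds to 7 h 0 min
Total credited: 16 h 42 min.

16.70 hours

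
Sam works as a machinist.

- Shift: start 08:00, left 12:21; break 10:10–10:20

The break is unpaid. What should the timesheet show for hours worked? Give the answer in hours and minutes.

4 h 11 min

Shift: 08:00–12:21 = 4 h 21 min; less 10 min break → 4 h 11 min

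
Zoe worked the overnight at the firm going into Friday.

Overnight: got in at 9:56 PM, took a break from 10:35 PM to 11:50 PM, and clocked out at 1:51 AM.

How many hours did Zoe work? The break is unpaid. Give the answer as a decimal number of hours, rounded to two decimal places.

2.67 hours

Overnight: 9:56 PM → midnight = 2 h 4 min; midnight → 1:51 AM = 1 h 51 min; span 3 h 55 min; less 75 min break → 2 h 40 min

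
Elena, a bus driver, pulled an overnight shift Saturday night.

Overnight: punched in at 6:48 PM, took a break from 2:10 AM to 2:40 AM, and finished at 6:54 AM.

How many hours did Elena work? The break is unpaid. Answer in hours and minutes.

Overnight: 6:48 PM → midnight = 5 h 12 min; midnight → 6:54 AM = 6 h 54 min; span 12 h 6 min; less 30 min break → 11 h 36 min

11 h 36 min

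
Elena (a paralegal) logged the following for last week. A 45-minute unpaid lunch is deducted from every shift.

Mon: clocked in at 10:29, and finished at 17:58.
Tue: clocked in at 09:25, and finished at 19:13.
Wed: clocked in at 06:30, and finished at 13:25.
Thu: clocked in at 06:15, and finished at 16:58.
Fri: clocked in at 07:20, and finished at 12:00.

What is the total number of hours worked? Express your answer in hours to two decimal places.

35.83 hours

Mon: 10:29–17:58 = 7 h 29 min; less 45 min break → 6 h 44 min
Tue: 09:25–19:13 = 9 h 48 min; less 45 min break → 9 h 3 min
Wed: 06:30–13:25 = 6 h 55 min; less 45 min break → 6 h 10 min
Thu: 06:15–16:58 = 10 h 43 min; less 45 min break → 9 h 58 min
Fri: 07:20–12:00 = 4 h 40 min; less 45 min break → 3 h 55 min
Total: 6 h 44 min + 9 h 3 min + 6 h 10 min + 9 h 58 min + 3 h 55 min = 35 h 50 min.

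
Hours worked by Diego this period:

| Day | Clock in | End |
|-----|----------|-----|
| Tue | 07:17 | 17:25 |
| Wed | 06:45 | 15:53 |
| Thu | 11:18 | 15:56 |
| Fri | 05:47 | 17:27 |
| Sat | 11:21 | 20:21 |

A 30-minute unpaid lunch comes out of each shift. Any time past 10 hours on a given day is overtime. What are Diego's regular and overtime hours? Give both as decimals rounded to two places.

Regular 40.90 hours, overtime 1.17 hours

Tue: 07:17–17:25 = 10 h 8 min; less 30 min break → 9 h 38 min
Wed: 06:45–15:53 = 9 h 8 min; less 30 min break → 8 h 38 min
Thu: 11:18–15:56 = 4 h 38 min; less 30 min break → 4 h 8 min
Fri: 05:47–17:27 = 11 h 40 min; less 30 min break → 11 h 10 min
Sat: 11:21–20:21 = 9 h 0 min; less 30 min break → 8 h 30 min
Tue reg 9 h 38 min / OT 0 h 0 min; Wed reg 8 h 38 min / OT 0 h 0 min; Thu reg 4 h 8 min / OT 0 h 0 min; Fri reg 10 h 0 min / OT 1 h 10 min; Sat reg 8 h 30 min / OT 0 h 0 min.
Totals: regular 40 h 54 min, overtime 1 h 10 min.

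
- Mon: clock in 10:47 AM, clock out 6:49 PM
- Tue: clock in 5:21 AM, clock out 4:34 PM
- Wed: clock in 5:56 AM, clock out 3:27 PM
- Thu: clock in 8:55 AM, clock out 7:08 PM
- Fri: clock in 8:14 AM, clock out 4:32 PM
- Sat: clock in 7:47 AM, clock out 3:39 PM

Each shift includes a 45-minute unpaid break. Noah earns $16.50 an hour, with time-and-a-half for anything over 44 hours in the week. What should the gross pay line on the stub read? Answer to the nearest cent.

$890.59

Mon: 10:47 AM–6:49 PM = 8 h 2 min; less 45 min break → 7 h 17 min
Tue: 5:21 AM–4:34 PM = 11 h 13 min; less 45 min break → 10 h 28 min
Wed: 5:56 AM–3:27 PM = 9 h 31 min; less 45 min break → 8 h 46 min
Thu: 8:55 AM–7:08 PM = 10 h 13 min; less 45 min break → 9 h 28 min
Fri: 8:14 AM–4:32 PM = 8 h 18 min; less 45 min break → 7 h 33 min
Sat: 7:47 AM–3:39 PM = 7 h 52 min; less 45 min break → 7 h 7 min
Total worked: 50 h 39 min = 3039 min.
Regular 44 h 0 min = 2640 min at $16.50/h; overtime 6 h 39 min = 399 min at $24.75/h.
Pay = (2640 × $16.50 + 399 × $24.75) ÷ 60 = $890.59.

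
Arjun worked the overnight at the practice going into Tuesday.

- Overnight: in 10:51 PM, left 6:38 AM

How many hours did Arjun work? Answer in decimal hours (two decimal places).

Overnight: 10:51 PM → midnight = 1 h 9 min; midnight → 6:38 AM = 6 h 38 min; span 7 h 47 min

7.78 hours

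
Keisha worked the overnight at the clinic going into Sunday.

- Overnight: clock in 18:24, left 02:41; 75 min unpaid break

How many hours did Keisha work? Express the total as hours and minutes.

Overnight: 18:24 → midnight = 5 h 36 min; midnight → 02:41 = 2 h 41 min; span 8 h 17 min; less 75 min break → 7 h 2 min

7 h 2 min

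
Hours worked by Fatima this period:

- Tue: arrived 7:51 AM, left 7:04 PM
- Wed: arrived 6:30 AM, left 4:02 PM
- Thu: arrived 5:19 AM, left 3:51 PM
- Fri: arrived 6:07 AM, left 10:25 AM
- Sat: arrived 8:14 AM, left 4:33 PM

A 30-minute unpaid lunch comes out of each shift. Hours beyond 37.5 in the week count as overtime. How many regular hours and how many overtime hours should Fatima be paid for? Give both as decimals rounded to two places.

Regular 37.50 hours, overtime 3.90 hours

Tue: 7:51 AM–7:04 PM = 11 h 13 min; less 30 min break → 10 h 43 min
Wed: 6:30 AM–4:02 PM = 9 h 32 min; less 30 min break → 9 h 2 min
Thu: 5:19 AM–3:51 PM = 10 h 32 min; less 30 min break → 10 h 2 min
Fri: 6:07 AM–10:25 AM = 4 h 18 min; less 30 min break → 3 h 48 min
Sat: 8:14 AM–4:33 PM = 8 h 19 min; less 30 min break → 7 h 49 min
Total worked: 41 h 24 min = 41.40 h.
Threshold 37.5 h → overtime 3 h 54 min, regular 37 h 30 min.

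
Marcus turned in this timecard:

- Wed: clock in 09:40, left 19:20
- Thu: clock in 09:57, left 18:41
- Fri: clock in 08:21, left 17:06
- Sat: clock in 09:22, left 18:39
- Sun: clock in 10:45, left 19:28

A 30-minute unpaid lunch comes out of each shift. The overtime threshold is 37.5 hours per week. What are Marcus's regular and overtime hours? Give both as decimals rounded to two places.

Wed: 09:40–19:20 = 9 h 40 min; less 30 min break → 9 h 10 min
Thu: 09:57–18:41 = 8 h 44 min; less 30 min break → 8 h 14 min
Fri: 08:21–17:06 = 8 h 45 min; less 30 min break → 8 h 15 min
Sat: 09:22–18:39 = 9 h 17 min; less 30 min break → 8 h 47 min
Sun: 10:45–19:28 = 8 h 43 min; less 30 min break → 8 h 13 min
Total worked: 42 h 39 min = 42.65 h.
Threshold 37.5 h → overtime 5 h 9 min, regular 37 h 30 min.

Regular 37.50 hours, overtime 5.15 hours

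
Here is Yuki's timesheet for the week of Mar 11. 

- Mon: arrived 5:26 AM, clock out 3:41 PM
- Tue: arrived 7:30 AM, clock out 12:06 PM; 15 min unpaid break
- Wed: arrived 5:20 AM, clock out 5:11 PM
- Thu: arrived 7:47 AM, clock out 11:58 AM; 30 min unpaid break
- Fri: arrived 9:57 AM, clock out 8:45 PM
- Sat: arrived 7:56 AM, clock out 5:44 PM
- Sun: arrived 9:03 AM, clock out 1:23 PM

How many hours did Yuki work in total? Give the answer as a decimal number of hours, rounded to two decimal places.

55.07 hours

Mon: 5:26 AM–3:41 PM = 10 h 15 min
Tue: 7:30 AM–12:06 PM = 4 h 36 min; less 15 min break → 4 h 21 min
Wed: 5:20 AM–5:11 PM = 11 h 51 min
Thu: 7:47 AM–11:58 AM = 4 h 11 min; less 30 min break → 3 h 41 min
Fri: 9:57 AM–8:45 PM = 10 h 48 min
Sat: 7:56 AM–5:44 PM = 9 h 48 min
Sun: 9:03 AM–1:23 PM = 4 h 20 min
Total: 10 h 15 min + 4 h 21 min + 11 h 51 min + 3 h 41 min + 10 h 48 min + 9 h 48 min + 4 h 20 min = 55 h 4 min.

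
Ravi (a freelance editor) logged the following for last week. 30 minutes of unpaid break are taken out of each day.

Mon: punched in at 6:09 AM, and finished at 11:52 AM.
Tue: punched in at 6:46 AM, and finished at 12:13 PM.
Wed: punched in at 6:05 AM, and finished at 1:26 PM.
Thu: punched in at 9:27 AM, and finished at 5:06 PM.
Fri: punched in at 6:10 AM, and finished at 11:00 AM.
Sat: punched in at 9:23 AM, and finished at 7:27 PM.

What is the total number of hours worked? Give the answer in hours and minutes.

38 h 4 min

Mon: 6:09 AM–11:52 AM = 5 h 43 min; less 30 min break → 5 h 13 min
Tue: 6:46 AM–12:13 PM = 5 h 27 min; less 30 min break → 4 h 57 min
Wed: 6:05 AM–1:26 PM = 7 h 21 min; less 30 min break → 6 h 51 min
Thu: 9:27 AM–5:06 PM = 7 h 39 min; less 30 min break → 7 h 9 min
Fri: 6:10 AM–11:00 AM = 4 h 50 min; less 30 min break → 4 h 20 min
Sat: 9:23 AM–7:27 PM = 10 h 4 min; less 30 min break → 9 h 34 min
Total: 5 h 13 min + 4 h 57 min + 6 h 51 min + 7 h 9 min + 4 h 20 min + 9 h 34 min = 38 h 4 min.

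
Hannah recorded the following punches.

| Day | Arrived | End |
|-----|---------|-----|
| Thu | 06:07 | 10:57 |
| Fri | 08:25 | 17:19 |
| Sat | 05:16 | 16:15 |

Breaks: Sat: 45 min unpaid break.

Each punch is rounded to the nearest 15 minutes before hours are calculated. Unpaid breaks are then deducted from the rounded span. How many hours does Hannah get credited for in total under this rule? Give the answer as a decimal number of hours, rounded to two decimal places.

Thu: in 06:07→06:00, out 10:57→11:00; 5 h 0 min
Fri: in 08:25→08:30, out 17:19→17:15; 8 h 45 min
Sat: in 05:16→05:15, out 16:15→16:15; 11 h 0 min − 45 min = 10 h 15 min
Total credited: 24 h 0 min.

24.00 hours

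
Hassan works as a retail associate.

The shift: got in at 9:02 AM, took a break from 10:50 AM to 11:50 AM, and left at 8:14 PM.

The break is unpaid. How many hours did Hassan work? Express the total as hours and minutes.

10 h 12 min

The shift: 9:02 AM–8:14 PM = 11 h 12 min; less 60 min break → 10 h 12 min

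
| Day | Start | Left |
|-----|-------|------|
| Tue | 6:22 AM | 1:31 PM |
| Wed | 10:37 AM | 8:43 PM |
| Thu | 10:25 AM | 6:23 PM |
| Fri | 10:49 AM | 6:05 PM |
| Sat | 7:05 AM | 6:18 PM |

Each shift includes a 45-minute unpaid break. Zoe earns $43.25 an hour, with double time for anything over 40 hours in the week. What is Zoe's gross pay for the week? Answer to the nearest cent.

$1727.84

Tue: 6:22 AM–1:31 PM = 7 h 9 min; less 45 min break → 6 h 24 min
Wed: 10:37 AM–8:43 PM = 10 h 6 min; less 45 min break → 9 h 21 min
Thu: 10:25 AM–6:23 PM = 7 h 58 min; less 45 min break → 7 h 13 min
Fri: 10:49 AM–6:05 PM = 7 h 16 min; less 45 min break → 6 h 31 min
Sat: 7:05 AM–6:18 PM = 11 h 13 min; less 45 min break → 10 h 28 min
Total worked: 39 h 57 min = 2397 min.
Regular 39 h 57 min = 2397 min at $43.25/h; overtime 0 h 0 min = 0 min at $86.50/h.
Pay = (2397 × $43.25 + 0 × $86.50) ÷ 60 = $1727.84.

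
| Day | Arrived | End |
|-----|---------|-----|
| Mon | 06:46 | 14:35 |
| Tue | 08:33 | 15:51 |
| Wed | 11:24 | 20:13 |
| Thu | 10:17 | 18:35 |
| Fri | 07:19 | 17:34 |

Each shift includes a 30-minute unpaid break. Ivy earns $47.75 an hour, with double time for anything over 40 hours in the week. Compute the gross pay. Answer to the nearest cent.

Mon: 06:46–14:35 = 7 h 49 min; less 30 min break → 7 h 19 min
Tue: 08:33–15:51 = 7 h 18 min; less 30 min break → 6 h 48 min
Wed: 11:24–20:13 = 8 h 49 min; less 30 min break → 8 h 19 min
Thu: 10:17–18:35 = 8 h 18 min; less 30 min break → 7 h 48 min
Fri: 07:19–17:34 = 10 h 15 min; less 30 min break → 9 h 45 min
Total worked: 39 h 59 min = 2399 min.
Regular 39 h 59 min = 2399 min at $47.75/h; overtime 0 h 0 min = 0 min at $95.50/h.
Pay = (2399 × $47.75 + 0 × $95.50) ÷ 60 = $1909.20.

$1909.20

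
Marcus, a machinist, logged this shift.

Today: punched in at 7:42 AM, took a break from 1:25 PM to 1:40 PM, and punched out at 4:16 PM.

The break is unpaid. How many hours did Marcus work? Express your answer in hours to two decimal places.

Today: 7:42 AM–4:16 PM = 8 h 34 min; less 15 min break → 8 h 19 min

8.32 hours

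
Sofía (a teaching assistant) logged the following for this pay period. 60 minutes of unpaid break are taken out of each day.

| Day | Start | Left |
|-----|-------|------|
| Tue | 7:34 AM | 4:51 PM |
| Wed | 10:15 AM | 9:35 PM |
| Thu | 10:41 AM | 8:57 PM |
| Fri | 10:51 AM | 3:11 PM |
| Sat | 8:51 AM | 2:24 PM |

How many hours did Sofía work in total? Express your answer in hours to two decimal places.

Tue: 7:34 AM–4:51 PM = 9 h 17 min; less 60 min break → 8 h 17 min
Wed: 10:15 AM–9:35 PM = 11 h 20 min; less 60 min break → 10 h 20 min
Thu: 10:41 AM–8:57 PM = 10 h 16 min; less 60 min break → 9 h 16 min
Fri: 10:51 AM–3:11 PM = 4 h 20 min; less 60 min break → 3 h 20 min
Sat: 8:51 AM–2:24 PM = 5 h 33 min; less 60 min break → 4 h 33 min
Total: 8 h 17 min + 10 h 20 min + 9 h 16 min + 3 h 20 min + 4 h 33 min = 35 h 46 min.

35.77 hours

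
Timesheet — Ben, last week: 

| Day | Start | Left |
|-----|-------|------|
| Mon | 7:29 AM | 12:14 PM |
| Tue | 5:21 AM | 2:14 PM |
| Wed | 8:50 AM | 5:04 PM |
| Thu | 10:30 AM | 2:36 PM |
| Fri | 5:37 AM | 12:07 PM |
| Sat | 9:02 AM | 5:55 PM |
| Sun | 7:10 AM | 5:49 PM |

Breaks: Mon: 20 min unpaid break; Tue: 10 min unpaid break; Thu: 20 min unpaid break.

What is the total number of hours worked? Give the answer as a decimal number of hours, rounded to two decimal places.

Mon: 7:29 AM–12:14 PM = 4 h 45 min; less 20 min break → 4 h 25 min
Tue: 5:21 AM–2:14 PM = 8 h 53 min; less 10 min break → 8 h 43 min
Wed: 8:50 AM–5:04 PM = 8 h 14 min
Thu: 10:30 AM–2:36 PM = 4 h 6 min; less 20 min break → 3 h 46 min
Fri: 5:37 AM–12:07 PM = 6 h 30 min
Sat: 9:02 AM–5:55 PM = 8 h 53 min
Sun: 7:10 AM–5:49 PM = 10 h 39 min
Total: 4 h 25 min + 8 h 43 min + 8 h 14 min + 3 h 46 min + 6 h 30 min + 8 h 53 min + 10 h 39 min = 51 h 10 min.

51.17 hours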